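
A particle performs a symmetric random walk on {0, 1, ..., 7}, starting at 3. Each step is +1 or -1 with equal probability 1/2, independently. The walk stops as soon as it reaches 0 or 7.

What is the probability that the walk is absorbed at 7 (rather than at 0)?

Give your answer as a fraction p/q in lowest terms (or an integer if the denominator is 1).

Answer: 3/7

Derivation:
Symmetric walk (p = 1/2): the harmonic-function argument gives P(hit 7 before 0 | start at 3) = a/N.
P = 3/7 = 3/7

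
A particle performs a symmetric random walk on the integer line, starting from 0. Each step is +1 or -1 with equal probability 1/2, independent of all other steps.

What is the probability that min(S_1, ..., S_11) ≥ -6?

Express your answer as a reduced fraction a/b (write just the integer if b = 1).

Answer: 1969/2048

Derivation:
Let f(t,s) = #length-t paths at position s with S_1..S_t all ≥ -6.
f(t,s) = f(t-1,s-1) + f(t-1,s+1) for s ≥ -6; f(t,s) = 0 for s < -6.
t=0: f(0,0)=1
t=1: f(1,-1)=1 f(1,1)=1
t=2: f(2,-2)=1 f(2,0)=2 f(2,2)=1
t=3: f(3,-3)=1 f(3,-1)=3 f(3,1)=3 f(3,3)=1
t=4: f(4,-4)=1 f(4,-2)=4 f(4,0)=6 f(4,2)=4 f(4,4)=1
t=5: f(5,-5)=1 f(5,-3)=5 f(5,-1)=10 f(5,1)=10 f(5,3)=5 f(5,5)=1
t=6: f(6,-6)=1 f(6,-4)=6 f(6,-2)=15 f(6,0)=20 f(6,2)=15 f(6,4)=6 f(6,6)=1
t=7: f(7,-5)=7 f(7,-3)=21 f(7,-1)=35 f(7,1)=35 f(7,3)=21 f(7,5)=7 f(7,7)=1
t=8: f(8,-6)=7 f(8,-4)=28 f(8,-2)=56 f(8,0)=70 f(8,2)=56 f(8,4)=28 f(8,6)=8 f(8,8)=1
t=9: f(9,-5)=35 f(9,-3)=84 f(9,-1)=126 f(9,1)=126 f(9,3)=84 f(9,5)=36 f(9,7)=9 f(9,9)=1
t=10: f(10,-6)=35 f(10,-4)=119 f(10,-2)=210 f(10,0)=252 f(10,2)=210 f(10,4)=120 f(10,6)=45 f(10,8)=10 f(10,10)=1
t=11: f(11,-5)=154 f(11,-3)=329 f(11,-1)=462 f(11,1)=462 f(11,3)=330 f(11,5)=165 f(11,7)=55 f(11,9)=11 f(11,11)=1
Σ_s f(11,s) = 1969
P = 1969/2048 = 1969/2048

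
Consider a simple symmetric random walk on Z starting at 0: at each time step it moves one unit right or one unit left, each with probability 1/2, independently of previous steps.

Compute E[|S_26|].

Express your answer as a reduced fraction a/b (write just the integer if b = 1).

Answer: 16900975/4194304

Derivation:
S_26 takes values m ≡ 0 (mod 2) with |m| ≤ 26; P(S_26=m) = C(26,(26+m)/2)/2^26.
Total paths: 2^26 = 67108864
Distribution: P(S=-26)=1/67108864, P(S=-24)=26/67108864, P(S=-22)=325/67108864, P(S=-20)=2600/67108864, P(S=-18)=14950/67108864, P(S=-16)=65780/67108864, P(S=-14)=230230/67108864, P(S=-12)=657800/67108864, P(S=-10)=1562275/67108864, P(S=-8)=3124550/67108864, P(S=-6)=5311735/67108864, P(S=-4)=7726160/67108864, P(S=-2)=9657700/67108864, P(S=0)=10400600/67108864, P(S=2)=9657700/67108864, P(S=4)=7726160/67108864, P(S=6)=5311735/67108864, P(S=8)=3124550/67108864, P(S=10)=1562275/67108864, P(S=12)=657800/67108864, P(S=14)=230230/67108864, P(S=16)=65780/67108864, P(S=18)=14950/67108864, P(S=20)=2600/67108864, P(S=22)=325/67108864, P(S=24)=26/67108864, P(S=26)=1/67108864
E[|S_26|] = Σ_m |m|·P(S_26=m) = 270415600/67108864 = 16900975/4194304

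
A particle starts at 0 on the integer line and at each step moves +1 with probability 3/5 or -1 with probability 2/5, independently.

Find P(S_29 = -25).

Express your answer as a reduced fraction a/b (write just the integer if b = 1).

Answer: 490431578112/186264514923095703125

Derivation:
To reach position -25 after 29 steps: need 2 steps of +1 and 27 steps of -1.
Number of such sequences: C(29,2) = 406
Each has probability (3/5)^2 · (2/5)^27 = 1207959552/186264514923095703125
P = 406 · 1207959552/186264514923095703125 = 490431578112/186264514923095703125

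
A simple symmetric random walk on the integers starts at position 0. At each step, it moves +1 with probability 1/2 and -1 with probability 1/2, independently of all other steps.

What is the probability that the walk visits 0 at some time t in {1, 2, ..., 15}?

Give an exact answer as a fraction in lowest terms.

Answer: 1619/2048

Derivation:
Count via complement. Let g(t,s) = #length-t paths at position s with S_1..S_t all ≠ 0.
g(t,s) = g(t-1,s-1) + g(t-1,s+1) for s ≠ 0; g(t,0) = 0.
t=0: g(0,0)=1
t=1: g(1,-1)=1 g(1,1)=1
t=2: g(2,-2)=1 g(2,2)=1
t=3: g(3,-3)=1 g(3,-1)=1 g(3,1)=1 g(3,3)=1
t=4: g(4,-4)=1 g(4,-2)=2 g(4,2)=2 g(4,4)=1
t=5: g(5,-5)=1 g(5,-3)=3 g(5,-1)=2 g(5,1)=2 g(5,3)=3 g(5,5)=1
t=6: g(6,-6)=1 g(6,-4)=4 g(6,-2)=5 g(6,2)=5 g(6,4)=4 g(6,6)=1
t=7: g(7,-7)=1 g(7,-5)=5 g(7,-3)=9 g(7,-1)=5 g(7,1)=5 g(7,3)=9 g(7,5)=5 g(7,7)=1
t=8: g(8,-8)=1 g(8,-6)=6 g(8,-4)=14 g(8,-2)=14 g(8,2)=14 g(8,4)=14 g(8,6)=6 g(8,8)=1
t=9: g(9,-9)=1 g(9,-7)=7 g(9,-5)=20 g(9,-3)=28 g(9,-1)=14 g(9,1)=14 g(9,3)=28 g(9,5)=20 g(9,7)=7 g(9,9)=1
t=10: g(10,-10)=1 g(10,-8)=8 g(10,-6)=27 g(10,-4)=48 g(10,-2)=42 g(10,2)=42 g(10,4)=48 g(10,6)=27 g(10,8)=8 g(10,10)=1
t=11: g(11,-11)=1 g(11,-9)=9 g(11,-7)=35 g(11,-5)=75 g(11,-3)=90 g(11,-1)=42 g(11,1)=42 g(11,3)=90 g(11,5)=75 g(11,7)=35 g(11,9)=9 g(11,11)=1
t=12: g(12,-12)=1 g(12,-10)=10 g(12,-8)=44 g(12,-6)=110 g(12,-4)=165 g(12,-2)=132 g(12,2)=132 g(12,4)=165 g(12,6)=110 g(12,8)=44 g(12,10)=10 g(12,12)=1
t=13: g(13,-13)=1 g(13,-11)=11 g(13,-9)=54 g(13,-7)=154 g(13,-5)=275 g(13,-3)=297 g(13,-1)=132 g(13,1)=132 g(13,3)=297 g(13,5)=275 g(13,7)=154 g(13,9)=54 g(13,11)=11 g(13,13)=1
t=14: g(14,-14)=1 g(14,-12)=12 g(14,-10)=65 g(14,-8)=208 g(14,-6)=429 g(14,-4)=572 g(14,-2)=429 g(14,2)=429 g(14,4)=572 g(14,6)=429 g(14,8)=208 g(14,10)=65 g(14,12)=12 g(14,14)=1
t=15: g(15,-15)=1 g(15,-13)=13 g(15,-11)=77 g(15,-9)=273 g(15,-7)=637 g(15,-5)=1001 g(15,-3)=1001 g(15,-1)=429 g(15,1)=429 g(15,3)=1001 g(15,5)=1001 g(15,7)=637 g(15,9)=273 g(15,11)=77 g(15,13)=13 g(15,15)=1
Paths never hitting 0: Σ_s g(15,s) = 6864
Paths hitting 0: 2^15 - 6864 = 25904
P = 25904/32768 = 1619/2048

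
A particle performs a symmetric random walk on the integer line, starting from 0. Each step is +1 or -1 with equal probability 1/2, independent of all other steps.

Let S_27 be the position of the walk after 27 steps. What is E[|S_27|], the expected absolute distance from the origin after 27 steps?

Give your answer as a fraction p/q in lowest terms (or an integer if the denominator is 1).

S_27 takes values m ≡ 1 (mod 2) with |m| ≤ 27; P(S_27=m) = C(27,(27+m)/2)/2^27.
Total paths: 2^27 = 134217728
Distribution: P(S=-27)=1/134217728, P(S=-25)=27/134217728, P(S=-23)=351/134217728, P(S=-21)=2925/134217728, P(S=-19)=17550/134217728, P(S=-17)=80730/134217728, P(S=-15)=296010/134217728, P(S=-13)=888030/134217728, P(S=-11)=2220075/134217728, P(S=-9)=4686825/134217728, P(S=-7)=8436285/134217728, P(S=-5)=13037895/134217728, P(S=-3)=17383860/134217728, P(S=-1)=20058300/134217728, P(S=1)=20058300/134217728, P(S=3)=17383860/134217728, P(S=5)=13037895/134217728, P(S=7)=8436285/134217728, P(S=9)=4686825/134217728, P(S=11)=2220075/134217728, P(S=13)=888030/134217728, P(S=15)=296010/134217728, P(S=17)=80730/134217728, P(S=19)=17550/134217728, P(S=21)=2925/134217728, P(S=23)=351/134217728, P(S=25)=27/134217728, P(S=27)=1/134217728
E[|S_27|] = Σ_m |m|·P(S_27=m) = 561632400/134217728 = 35102025/8388608

Answer: 35102025/8388608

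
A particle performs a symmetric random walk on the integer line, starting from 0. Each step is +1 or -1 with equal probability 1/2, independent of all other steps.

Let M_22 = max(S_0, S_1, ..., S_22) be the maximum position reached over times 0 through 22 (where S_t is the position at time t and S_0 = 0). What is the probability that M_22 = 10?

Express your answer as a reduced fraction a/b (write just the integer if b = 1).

Let M_22 = max(S_0,...,S_22). Use the reflection principle: for j ≥ 1, #{paths with M_22 ≥ j} = #{S_22 ≥ j} + #{S_22 ≥ j+1}.
By reflection, #{M_22 ≥ 10} = #{S_22 ≥ 10} + #{S_22 ≥ 11} = 110056 + 35443 = 145499.
#{M_22 ≥ 11} = #{S_22 ≥ 11} + #{S_22 ≥ 12} = 35443 + 35443 = 70886.
#{M_22 = 10} = 145499 - 70886 = 74613.
P(M_22 = 10) = 74613/4194304 = 74613/4194304

Answer: 74613/4194304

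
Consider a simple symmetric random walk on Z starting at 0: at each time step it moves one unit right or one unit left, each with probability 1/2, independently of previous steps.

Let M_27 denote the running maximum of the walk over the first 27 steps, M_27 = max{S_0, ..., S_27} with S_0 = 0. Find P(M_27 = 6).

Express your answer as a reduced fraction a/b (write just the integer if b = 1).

Let M_27 = max(S_0,...,S_27). Use the reflection principle: for j ≥ 1, #{paths with M_27 ≥ j} = #{S_27 ≥ j} + #{S_27 ≥ j+1}.
By reflection, #{M_27 ≥ 6} = #{S_27 ≥ 6} + #{S_27 ≥ 7} = 16628809 + 16628809 = 33257618.
#{M_27 ≥ 7} = #{S_27 ≥ 7} + #{S_27 ≥ 8} = 16628809 + 8192524 = 24821333.
#{M_27 = 6} = 33257618 - 24821333 = 8436285.
P(M_27 = 6) = 8436285/134217728 = 8436285/134217728

Answer: 8436285/134217728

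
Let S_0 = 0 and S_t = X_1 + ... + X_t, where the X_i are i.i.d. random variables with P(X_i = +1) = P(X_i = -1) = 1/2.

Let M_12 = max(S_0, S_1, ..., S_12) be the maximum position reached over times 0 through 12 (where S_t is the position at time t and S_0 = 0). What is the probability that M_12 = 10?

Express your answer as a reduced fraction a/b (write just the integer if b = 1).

Answer: 3/1024

Derivation:
Let M_12 = max(S_0,...,S_12). Use the reflection principle: for j ≥ 1, #{paths with M_12 ≥ j} = #{S_12 ≥ j} + #{S_12 ≥ j+1}.
By reflection, #{M_12 ≥ 10} = #{S_12 ≥ 10} + #{S_12 ≥ 11} = 13 + 1 = 14.
#{M_12 ≥ 11} = #{S_12 ≥ 11} + #{S_12 ≥ 12} = 1 + 1 = 2.
#{M_12 = 10} = 14 - 2 = 12.
P(M_12 = 10) = 12/4096 = 3/1024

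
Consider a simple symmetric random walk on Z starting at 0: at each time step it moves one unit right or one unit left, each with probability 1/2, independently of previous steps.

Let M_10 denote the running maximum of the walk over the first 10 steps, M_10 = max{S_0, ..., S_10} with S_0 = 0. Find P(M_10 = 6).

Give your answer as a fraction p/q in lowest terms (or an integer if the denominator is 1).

Let M_10 = max(S_0,...,S_10). Use the reflection principle: for j ≥ 1, #{paths with M_10 ≥ j} = #{S_10 ≥ j} + #{S_10 ≥ j+1}.
By reflection, #{M_10 ≥ 6} = #{S_10 ≥ 6} + #{S_10 ≥ 7} = 56 + 11 = 67.
#{M_10 ≥ 7} = #{S_10 ≥ 7} + #{S_10 ≥ 8} = 11 + 11 = 22.
#{M_10 = 6} = 67 - 22 = 45.
P(M_10 = 6) = 45/1024 = 45/1024

Answer: 45/1024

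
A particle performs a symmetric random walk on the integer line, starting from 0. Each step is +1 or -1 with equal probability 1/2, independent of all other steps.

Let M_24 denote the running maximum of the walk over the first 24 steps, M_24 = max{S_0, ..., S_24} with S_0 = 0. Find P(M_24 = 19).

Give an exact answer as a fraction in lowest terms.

Answer: 69/4194304

Derivation:
Let M_24 = max(S_0,...,S_24). Use the reflection principle: for j ≥ 1, #{paths with M_24 ≥ j} = #{S_24 ≥ j} + #{S_24 ≥ j+1}.
By reflection, #{M_24 ≥ 19} = #{S_24 ≥ 19} + #{S_24 ≥ 20} = 301 + 301 = 602.
#{M_24 ≥ 20} = #{S_24 ≥ 20} + #{S_24 ≥ 21} = 301 + 25 = 326.
#{M_24 = 19} = 602 - 326 = 276.
P(M_24 = 19) = 276/16777216 = 69/4194304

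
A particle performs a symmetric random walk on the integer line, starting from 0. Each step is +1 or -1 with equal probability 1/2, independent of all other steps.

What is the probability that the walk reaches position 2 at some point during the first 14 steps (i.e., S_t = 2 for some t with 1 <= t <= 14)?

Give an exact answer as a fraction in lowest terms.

Count via complement. Let g(t,s) = #length-t paths at position s with S_1..S_t all ≠ 2.
g(t,s) = g(t-1,s-1) + g(t-1,s+1) for s ≠ 2; g(t,2) = 0.
t=0: g(0,0)=1
t=1: g(1,-1)=1 g(1,1)=1
t=2: g(2,-2)=1 g(2,0)=2
t=3: g(3,-3)=1 g(3,-1)=3 g(3,1)=2
t=4: g(4,-4)=1 g(4,-2)=4 g(4,0)=5
t=5: g(5,-5)=1 g(5,-3)=5 g(5,-1)=9 g(5,1)=5
t=6: g(6,-6)=1 g(6,-4)=6 g(6,-2)=14 g(6,0)=14
t=7: g(7,-7)=1 g(7,-5)=7 g(7,-3)=20 g(7,-1)=28 g(7,1)=14
t=8: g(8,-8)=1 g(8,-6)=8 g(8,-4)=27 g(8,-2)=48 g(8,0)=42
t=9: g(9,-9)=1 g(9,-7)=9 g(9,-5)=35 g(9,-3)=75 g(9,-1)=90 g(9,1)=42
t=10: g(10,-10)=1 g(10,-8)=10 g(10,-6)=44 g(10,-4)=110 g(10,-2)=165 g(10,0)=132
t=11: g(11,-11)=1 g(11,-9)=11 g(11,-7)=54 g(11,-5)=154 g(11,-3)=275 g(11,-1)=297 g(11,1)=132
t=12: g(12,-12)=1 g(12,-10)=12 g(12,-8)=65 g(12,-6)=208 g(12,-4)=429 g(12,-2)=572 g(12,0)=429
t=13: g(13,-13)=1 g(13,-11)=13 g(13,-9)=77 g(13,-7)=273 g(13,-5)=637 g(13,-3)=1001 g(13,-1)=1001 g(13,1)=429
t=14: g(14,-14)=1 g(14,-12)=14 g(14,-10)=90 g(14,-8)=350 g(14,-6)=910 g(14,-4)=1638 g(14,-2)=2002 g(14,0)=1430
Paths never hitting 2: Σ_s g(14,s) = 6435
Paths hitting 2: 2^14 - 6435 = 9949
P = 9949/16384 = 9949/16384

Answer: 9949/16384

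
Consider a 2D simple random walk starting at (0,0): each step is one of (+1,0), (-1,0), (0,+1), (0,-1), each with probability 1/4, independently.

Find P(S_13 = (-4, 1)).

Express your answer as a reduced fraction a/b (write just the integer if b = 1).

Let h be the number of horizontal steps (so 13-h are vertical). To end at (-4,1) need (h-4)/2 right-steps and ((13-h)+1)/2 up-steps.
Sum over h with 4 ≤ h ≤ 12, h ≡ 0 (mod 2), 13-h ≡ 1 (mod 2):
h=4: C(13,4)·C(4,0)·C(9,5) = 715·1·126 = 90090
h=6: C(13,6)·C(6,1)·C(7,4) = 1716·6·35 = 360360
h=8: C(13,8)·C(8,2)·C(5,3) = 1287·28·10 = 360360
h=10: C(13,10)·C(10,3)·C(3,2) = 286·120·3 = 102960
h=12: C(13,12)·C(12,4)·C(1,1) = 13·495·1 = 6435
Total favorable: 920205
Total paths: 4^13 = 67108864
P = 920205/67108864 = 920205/67108864

Answer: 920205/67108864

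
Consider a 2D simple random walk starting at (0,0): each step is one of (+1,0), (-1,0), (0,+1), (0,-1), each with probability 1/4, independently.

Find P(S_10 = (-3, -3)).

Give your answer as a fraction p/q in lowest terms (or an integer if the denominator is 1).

Let h be the number of horizontal steps (so 10-h are vertical). To end at (-3,-3) need (h-3)/2 right-steps and ((10-h)-3)/2 up-steps.
Sum over h with 3 ≤ h ≤ 7, h ≡ 1 (mod 2), 10-h ≡ 1 (mod 2):
h=3: C(10,3)·C(3,0)·C(7,2) = 120·1·21 = 2520
h=5: C(10,5)·C(5,1)·C(5,1) = 252·5·5 = 6300
h=7: C(10,7)·C(7,2)·C(3,0) = 120·21·1 = 2520
Total favorable: 11340
Total paths: 4^10 = 1048576
P = 11340/1048576 = 2835/262144

Answer: 2835/262144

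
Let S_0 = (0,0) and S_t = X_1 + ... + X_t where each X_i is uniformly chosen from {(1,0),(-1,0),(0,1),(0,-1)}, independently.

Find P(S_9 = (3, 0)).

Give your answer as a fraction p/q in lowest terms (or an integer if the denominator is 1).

Answer: 441/16384

Derivation:
Let h be the number of horizontal steps (so 9-h are vertical). To end at (3,0) need (h+3)/2 right-steps and ((9-h)+0)/2 up-steps.
Sum over h with 3 ≤ h ≤ 9, h ≡ 1 (mod 2), 9-h ≡ 0 (mod 2):
h=3: C(9,3)·C(3,3)·C(6,3) = 84·1·20 = 1680
h=5: C(9,5)·C(5,4)·C(4,2) = 126·5·6 = 3780
h=7: C(9,7)·C(7,5)·C(2,1) = 36·21·2 = 1512
h=9: C(9,9)·C(9,6)·C(0,0) = 1·84·1 = 84
Total favorable: 7056
Total paths: 4^9 = 262144
P = 7056/262144 = 441/16384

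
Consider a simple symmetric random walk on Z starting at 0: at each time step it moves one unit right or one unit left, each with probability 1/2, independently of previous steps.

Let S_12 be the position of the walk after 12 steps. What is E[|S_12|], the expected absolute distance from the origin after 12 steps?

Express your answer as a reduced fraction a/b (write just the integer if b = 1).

S_12 takes values m ≡ 0 (mod 2) with |m| ≤ 12; P(S_12=m) = C(12,(12+m)/2)/2^12.
Total paths: 2^12 = 4096
Distribution: P(S=-12)=1/4096, P(S=-10)=12/4096, P(S=-8)=66/4096, P(S=-6)=220/4096, P(S=-4)=495/4096, P(S=-2)=792/4096, P(S=0)=924/4096, P(S=2)=792/4096, P(S=4)=495/4096, P(S=6)=220/4096, P(S=8)=66/4096, P(S=10)=12/4096, P(S=12)=1/4096
E[|S_12|] = Σ_m |m|·P(S_12=m) = 11088/4096 = 693/256

Answer: 693/256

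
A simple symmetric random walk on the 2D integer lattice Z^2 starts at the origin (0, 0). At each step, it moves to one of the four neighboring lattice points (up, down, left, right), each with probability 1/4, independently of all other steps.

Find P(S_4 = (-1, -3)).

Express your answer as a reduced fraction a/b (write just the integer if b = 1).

Answer: 1/64

Derivation:
Let h be the number of horizontal steps (so 4-h are vertical). To end at (-1,-3) need (h-1)/2 right-steps and ((4-h)-3)/2 up-steps.
Sum over h with 1 ≤ h ≤ 1, h ≡ 1 (mod 2), 4-h ≡ 1 (mod 2):
h=1: C(4,1)·C(1,0)·C(3,0) = 4·1·1 = 4
Total favorable: 4
Total paths: 4^4 = 256
P = 4/256 = 1/64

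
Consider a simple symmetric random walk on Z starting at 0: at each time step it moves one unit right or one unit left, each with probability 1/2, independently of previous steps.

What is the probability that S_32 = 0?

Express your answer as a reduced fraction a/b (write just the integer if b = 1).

Answer: 300540195/2147483648

Derivation:
To return to 0 after 32 steps: need exactly 16 steps of +1 and 16 of -1.
Favorable paths: C(32,16) = 601080390
Total paths: 2^32 = 4294967296
P = 601080390/4294967296 = 300540195/2147483648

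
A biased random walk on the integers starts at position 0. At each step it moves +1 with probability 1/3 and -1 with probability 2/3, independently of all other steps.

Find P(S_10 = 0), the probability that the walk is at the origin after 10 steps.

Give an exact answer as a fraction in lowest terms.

Answer: 896/6561

Derivation:
To be at 0 after 10 steps: need exactly 5 steps of +1 and 5 of -1.
Number of such sequences: C(10,5) = 252
Each has probability (1/3)^5 · (2/3)^5 = 32/59049
P = 252 · 32/59049 = 896/6561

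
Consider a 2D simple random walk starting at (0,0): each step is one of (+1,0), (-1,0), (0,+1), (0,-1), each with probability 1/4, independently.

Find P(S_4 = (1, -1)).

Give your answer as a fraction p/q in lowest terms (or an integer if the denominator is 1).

Let h be the number of horizontal steps (so 4-h are vertical). To end at (1,-1) need (h+1)/2 right-steps and ((4-h)-1)/2 up-steps.
Sum over h with 1 ≤ h ≤ 3, h ≡ 1 (mod 2), 4-h ≡ 1 (mod 2):
h=1: C(4,1)·C(1,1)·C(3,1) = 4·1·3 = 12
h=3: C(4,3)·C(3,2)·C(1,0) = 4·3·1 = 12
Total favorable: 24
Total paths: 4^4 = 256
P = 24/256 = 3/32

Answer: 3/32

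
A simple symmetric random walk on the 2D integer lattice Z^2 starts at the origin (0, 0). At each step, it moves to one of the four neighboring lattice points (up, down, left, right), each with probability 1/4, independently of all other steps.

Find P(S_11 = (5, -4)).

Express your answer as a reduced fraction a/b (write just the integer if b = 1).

Answer: 2541/2097152

Derivation:
Let h be the number of horizontal steps (so 11-h are vertical). To end at (5,-4) need (h+5)/2 right-steps and ((11-h)-4)/2 up-steps.
Sum over h with 5 ≤ h ≤ 7, h ≡ 1 (mod 2), 11-h ≡ 0 (mod 2):
h=5: C(11,5)·C(5,5)·C(6,1) = 462·1·6 = 2772
h=7: C(11,7)·C(7,6)·C(4,0) = 330·7·1 = 2310
Total favorable: 5082
Total paths: 4^11 = 4194304
P = 5082/4194304 = 2541/2097152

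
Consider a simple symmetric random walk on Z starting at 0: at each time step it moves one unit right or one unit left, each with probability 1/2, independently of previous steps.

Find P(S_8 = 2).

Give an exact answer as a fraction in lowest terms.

Answer: 7/32

Derivation:
To reach position 2 after 8 steps: need 5 steps of +1 and 3 of -1.
Favorable paths: C(8,5) = 56
Total paths: 2^8 = 256
P = 56/256 = 7/32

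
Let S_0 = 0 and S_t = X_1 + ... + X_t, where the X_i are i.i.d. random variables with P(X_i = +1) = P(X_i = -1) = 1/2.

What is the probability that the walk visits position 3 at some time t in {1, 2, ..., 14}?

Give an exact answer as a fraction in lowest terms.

Answer: 3473/8192

Derivation:
Count via complement. Let g(t,s) = #length-t paths at position s with S_1..S_t all ≠ 3.
g(t,s) = g(t-1,s-1) + g(t-1,s+1) for s ≠ 3; g(t,3) = 0.
t=0: g(0,0)=1
t=1: g(1,-1)=1 g(1,1)=1
t=2: g(2,-2)=1 g(2,0)=2 g(2,2)=1
t=3: g(3,-3)=1 g(3,-1)=3 g(3,1)=3
t=4: g(4,-4)=1 g(4,-2)=4 g(4,0)=6 g(4,2)=3
t=5: g(5,-5)=1 g(5,-3)=5 g(5,-1)=10 g(5,1)=9
t=6: g(6,-6)=1 g(6,-4)=6 g(6,-2)=15 g(6,0)=19 g(6,2)=9
t=7: g(7,-7)=1 g(7,-5)=7 g(7,-3)=21 g(7,-1)=34 g(7,1)=28
t=8: g(8,-8)=1 g(8,-6)=8 g(8,-4)=28 g(8,-2)=55 g(8,0)=62 g(8,2)=28
t=9: g(9,-9)=1 g(9,-7)=9 g(9,-5)=36 g(9,-3)=83 g(9,-1)=117 g(9,1)=90
t=10: g(10,-10)=1 g(10,-8)=10 g(10,-6)=45 g(10,-4)=119 g(10,-2)=200 g(10,0)=207 g(10,2)=90
t=11: g(11,-11)=1 g(11,-9)=11 g(11,-7)=55 g(11,-5)=164 g(11,-3)=319 g(11,-1)=407 g(11,1)=297
t=12: g(12,-12)=1 g(12,-10)=12 g(12,-8)=66 g(12,-6)=219 g(12,-4)=483 g(12,-2)=726 g(12,0)=704 g(12,2)=297
t=13: g(13,-13)=1 g(13,-11)=13 g(13,-9)=78 g(13,-7)=285 g(13,-5)=702 g(13,-3)=1209 g(13,-1)=1430 g(13,1)=1001
t=14: g(14,-14)=1 g(14,-12)=14 g(14,-10)=91 g(14,-8)=363 g(14,-6)=987 g(14,-4)=1911 g(14,-2)=2639 g(14,0)=2431 g(14,2)=1001
Paths never hitting 3: Σ_s g(14,s) = 9438
Paths hitting 3: 2^14 - 9438 = 6946
P = 6946/16384 = 3473/8192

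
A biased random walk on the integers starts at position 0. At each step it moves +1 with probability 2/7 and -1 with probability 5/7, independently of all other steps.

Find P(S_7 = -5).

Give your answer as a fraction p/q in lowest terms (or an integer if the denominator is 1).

To reach position -5 after 7 steps: need 1 step of +1 and 6 steps of -1.
Number of such sequences: C(7,1) = 7
Each has probability (2/7)^1 · (5/7)^6 = 31250/823543
P = 7 · 31250/823543 = 31250/117649

Answer: 31250/117649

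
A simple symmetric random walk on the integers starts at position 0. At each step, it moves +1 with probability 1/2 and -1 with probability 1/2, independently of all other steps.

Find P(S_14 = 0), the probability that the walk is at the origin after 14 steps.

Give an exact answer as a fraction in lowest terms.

To return to 0 after 14 steps: need exactly 7 steps of +1 and 7 of -1.
Favorable paths: C(14,7) = 3432
Total paths: 2^14 = 16384
P = 3432/16384 = 429/2048

Answer: 429/2048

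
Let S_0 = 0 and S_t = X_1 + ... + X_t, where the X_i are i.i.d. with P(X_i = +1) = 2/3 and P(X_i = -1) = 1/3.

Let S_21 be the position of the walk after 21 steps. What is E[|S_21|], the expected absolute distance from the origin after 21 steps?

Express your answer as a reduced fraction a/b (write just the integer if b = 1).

S_21 takes values m ≡ 1 (mod 2) with |m| ≤ 21; P(S_21=m) = C(21,(21+m)/2) · (2/3)^((21+m)/2) · (1/3)^((21-m)/2).
Distribution: P(S=-21)=1/10460353203, P(S=-19)=14/3486784401, P(S=-17)=280/3486784401, P(S=-15)=10640/10460353203, P(S=-13)=10640/1162261467, P(S=-11)=72352/1162261467, P(S=-9)=1157632/3486784401, P(S=-7)=1653760/1162261467, P(S=-5)=5788160/1162261467, P(S=-3)=150492160/10460353203, P(S=-1)=120393728/3486784401, P(S=1)=240787456/3486784401, P(S=3)=1203937280/10460353203, P(S=5)=185221120/1162261467, P(S=7)=211681280/1162261467, P(S=9)=592707584/3486784401, P(S=11)=148176896/1162261467, P(S=13)=87162880/1162261467, P(S=15)=348651520/10460353203, P(S=17)=36700160/3486784401, P(S=19)=7340032/3486784401, P(S=21)=2097152/10460353203
E[|S_21|] = Σ_m |m|·P(S_21=m) = 8406308099/1162261467

Answer: 8406308099/1162261467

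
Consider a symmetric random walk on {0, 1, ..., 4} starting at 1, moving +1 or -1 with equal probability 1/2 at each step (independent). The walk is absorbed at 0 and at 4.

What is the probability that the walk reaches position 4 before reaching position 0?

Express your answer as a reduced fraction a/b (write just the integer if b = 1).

Symmetric walk (p = 1/2): the harmonic-function argument gives P(hit 4 before 0 | start at 1) = a/N.
P = 1/4 = 1/4

Answer: 1/4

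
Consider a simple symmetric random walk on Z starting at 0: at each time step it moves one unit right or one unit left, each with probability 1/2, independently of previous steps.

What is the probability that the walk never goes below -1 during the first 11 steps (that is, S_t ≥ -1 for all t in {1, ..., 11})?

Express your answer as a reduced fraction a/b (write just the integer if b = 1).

Let f(t,s) = #length-t paths at position s with S_1..S_t all ≥ -1.
f(t,s) = f(t-1,s-1) + f(t-1,s+1) for s ≥ -1; f(t,s) = 0 for s < -1.
t=0: f(0,0)=1
t=1: f(1,-1)=1 f(1,1)=1
t=2: f(2,0)=2 f(2,2)=1
t=3: f(3,-1)=2 f(3,1)=3 f(3,3)=1
t=4: f(4,0)=5 f(4,2)=4 f(4,4)=1
t=5: f(5,-1)=5 f(5,1)=9 f(5,3)=5 f(5,5)=1
t=6: f(6,0)=14 f(6,2)=14 f(6,4)=6 f(6,6)=1
t=7: f(7,-1)=14 f(7,1)=28 f(7,3)=20 f(7,5)=7 f(7,7)=1
t=8: f(8,0)=42 f(8,2)=48 f(8,4)=27 f(8,6)=8 f(8,8)=1
t=9: f(9,-1)=42 f(9,1)=90 f(9,3)=75 f(9,5)=35 f(9,7)=9 f(9,9)=1
t=10: f(10,0)=132 f(10,2)=165 f(10,4)=110 f(10,6)=44 f(10,8)=10 f(10,10)=1
t=11: f(11,-1)=132 f(11,1)=297 f(11,3)=275 f(11,5)=154 f(11,7)=54 f(11,9)=11 f(11,11)=1
Σ_s f(11,s) = 924
P = 924/2048 = 231/512

Answer: 231/512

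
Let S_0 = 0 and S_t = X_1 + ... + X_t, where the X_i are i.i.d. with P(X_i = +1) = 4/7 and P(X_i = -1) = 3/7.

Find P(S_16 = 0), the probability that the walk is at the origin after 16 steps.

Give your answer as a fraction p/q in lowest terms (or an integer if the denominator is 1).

To be at 0 after 16 steps: need exactly 8 steps of +1 and 8 of -1.
Number of such sequences: C(16,8) = 12870
Each has probability (4/7)^8 · (3/7)^8 = 429981696/33232930569601
P = 12870 · 429981696/33232930569601 = 5533864427520/33232930569601

Answer: 5533864427520/33232930569601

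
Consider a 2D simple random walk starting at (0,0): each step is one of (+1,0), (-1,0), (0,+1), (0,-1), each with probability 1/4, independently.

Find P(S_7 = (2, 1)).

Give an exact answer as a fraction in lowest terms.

Answer: 735/16384

Derivation:
Let h be the number of horizontal steps (so 7-h are vertical). To end at (2,1) need (h+2)/2 right-steps and ((7-h)+1)/2 up-steps.
Sum over h with 2 ≤ h ≤ 6, h ≡ 0 (mod 2), 7-h ≡ 1 (mod 2):
h=2: C(7,2)·C(2,2)·C(5,3) = 21·1·10 = 210
h=4: C(7,4)·C(4,3)·C(3,2) = 35·4·3 = 420
h=6: C(7,6)·C(6,4)·C(1,1) = 7·15·1 = 105
Total favorable: 735
Total paths: 4^7 = 16384
P = 735/16384 = 735/16384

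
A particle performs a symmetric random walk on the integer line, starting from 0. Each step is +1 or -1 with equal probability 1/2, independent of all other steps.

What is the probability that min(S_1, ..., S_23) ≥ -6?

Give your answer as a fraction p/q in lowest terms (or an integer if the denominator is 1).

Answer: 3558491/4194304

Derivation:
Let f(t,s) = #length-t paths at position s with S_1..S_t all ≥ -6.
f(t,s) = f(t-1,s-1) + f(t-1,s+1) for s ≥ -6; f(t,s) = 0 for s < -6.
t=0: f(0,0)=1
t=1: f(1,-1)=1 f(1,1)=1
t=2: f(2,-2)=1 f(2,0)=2 f(2,2)=1
t=3: f(3,-3)=1 f(3,-1)=3 f(3,1)=3 f(3,3)=1
t=4: f(4,-4)=1 f(4,-2)=4 f(4,0)=6 f(4,2)=4 f(4,4)=1
t=5: f(5,-5)=1 f(5,-3)=5 f(5,-1)=10 f(5,1)=10 f(5,3)=5 f(5,5)=1
t=6: f(6,-6)=1 f(6,-4)=6 f(6,-2)=15 f(6,0)=20 f(6,2)=15 f(6,4)=6 f(6,6)=1
t=7: f(7,-5)=7 f(7,-3)=21 f(7,-1)=35 f(7,1)=35 f(7,3)=21 f(7,5)=7 f(7,7)=1
t=8: f(8,-6)=7 f(8,-4)=28 f(8,-2)=56 f(8,0)=70 f(8,2)=56 f(8,4)=28 f(8,6)=8 f(8,8)=1
t=9: f(9,-5)=35 f(9,-3)=84 f(9,-1)=126 f(9,1)=126 f(9,3)=84 f(9,5)=36 f(9,7)=9 f(9,9)=1
t=10: f(10,-6)=35 f(10,-4)=119 f(10,-2)=210 f(10,0)=252 f(10,2)=210 f(10,4)=120 f(10,6)=45 f(10,8)=10 f(10,10)=1
t=11: f(11,-5)=154 f(11,-3)=329 f(11,-1)=462 f(11,1)=462 f(11,3)=330 f(11,5)=165 f(11,7)=55 f(11,9)=11 f(11,11)=1
t=12: f(12,-6)=154 f(12,-4)=483 f(12,-2)=791 f(12,0)=924 f(12,2)=792 f(12,4)=495 f(12,6)=220 f(12,8)=66 f(12,10)=12 f(12,12)=1
t=13: f(13,-5)=637 f(13,-3)=1274 f(13,-1)=1715 f(13,1)=1716 f(13,3)=1287 f(13,5)=715 f(13,7)=286 f(13,9)=78 f(13,11)=13 f(13,13)=1
t=14: f(14,-6)=637 f(14,-4)=1911 f(14,-2)=2989 f(14,0)=3431 f(14,2)=3003 f(14,4)=2002 f(14,6)=1001 f(14,8)=364 f(14,10)=91 f(14,12)=14 f(14,14)=1
t=15: f(15,-5)=2548 f(15,-3)=4900 f(15,-1)=6420 f(15,1)=6434 f(15,3)=5005 f(15,5)=3003 f(15,7)=1365 f(15,9)=455 f(15,11)=105 f(15,13)=15 f(15,15)=1
t=16: f(16,-6)=2548 f(16,-4)=7448 f(16,-2)=11320 f(16,0)=12854 f(16,2)=11439 f(16,4)=8008 f(16,6)=4368 f(16,8)=1820 f(16,10)=560 f(16,12)=120 f(16,14)=16 f(16,16)=1
t=17: f(17,-5)=9996 f(17,-3)=18768 f(17,-1)=24174 f(17,1)=24293 f(17,3)=19447 f(17,5)=12376 f(17,7)=6188 f(17,9)=2380 f(17,11)=680 f(17,13)=136 f(17,15)=17 f(17,17)=1
t=18: f(18,-6)=9996 f(18,-4)=28764 f(18,-2)=42942 f(18,0)=48467 f(18,2)=43740 f(18,4)=31823 f(18,6)=18564 f(18,8)=8568 f(18,10)=3060 f(18,12)=816 f(18,14)=153 f(18,16)=18 f(18,18)=1
t=19: f(19,-5)=38760 f(19,-3)=71706 f(19,-1)=91409 f(19,1)=92207 f(19,3)=75563 f(19,5)=50387 f(19,7)=27132 f(19,9)=11628 f(19,11)=3876 f(19,13)=969 f(19,15)=171 f(19,17)=19 f(19,19)=1
t=20: f(20,-6)=38760 f(20,-4)=110466 f(20,-2)=163115 f(20,0)=183616 f(20,2)=167770 f(20,4)=125950 f(20,6)=77519 f(20,8)=38760 f(20,10)=15504 f(20,12)=4845 f(20,14)=1140 f(20,16)=190 f(20,18)=20 f(20,20)=1
t=21: f(21,-5)=149226 f(21,-3)=273581 f(21,-1)=346731 f(21,1)=351386 f(21,3)=293720 f(21,5)=203469 f(21,7)=116279 f(21,9)=54264 f(21,11)=20349 f(21,13)=5985 f(21,15)=1330 f(21,17)=210 f(21,19)=21 f(21,21)=1
t=22: f(22,-6)=149226 f(22,-4)=422807 f(22,-2)=620312 f(22,0)=698117 f(22,2)=645106 f(22,4)=497189 f(22,6)=319748 f(22,8)=170543 f(22,10)=74613 f(22,12)=26334 f(22,14)=7315 f(22,16)=1540 f(22,18)=231 f(22,20)=22 f(22,22)=1
t=23: f(23,-5)=572033 f(23,-3)=1043119 f(23,-1)=1318429 f(23,1)=1343223 f(23,3)=1142295 f(23,5)=816937 f(23,7)=490291 f(23,9)=245156 f(23,11)=100947 f(23,13)=33649 f(23,15)=8855 f(23,17)=1771 f(23,19)=253 f(23,21)=23 f(23,23)=1
Σ_s f(23,s) = 7116982
P = 7116982/8388608 = 3558491/4194304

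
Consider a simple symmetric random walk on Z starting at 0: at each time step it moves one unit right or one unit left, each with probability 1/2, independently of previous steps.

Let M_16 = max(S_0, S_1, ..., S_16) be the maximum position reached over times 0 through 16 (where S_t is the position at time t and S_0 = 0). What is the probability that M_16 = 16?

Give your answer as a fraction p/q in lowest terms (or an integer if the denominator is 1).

Let M_16 = max(S_0,...,S_16). Use the reflection principle: for j ≥ 1, #{paths with M_16 ≥ j} = #{S_16 ≥ j} + #{S_16 ≥ j+1}.
By reflection, #{M_16 ≥ 16} = #{S_16 ≥ 16} + #{S_16 ≥ 17} = 1 + 0 = 1.
#{M_16 ≥ 17} = #{S_16 ≥ 17} + #{S_16 ≥ 18} = 0 + 0 = 0.
#{M_16 = 16} = 1 - 0 = 1.
P(M_16 = 16) = 1/65536 = 1/65536

Answer: 1/65536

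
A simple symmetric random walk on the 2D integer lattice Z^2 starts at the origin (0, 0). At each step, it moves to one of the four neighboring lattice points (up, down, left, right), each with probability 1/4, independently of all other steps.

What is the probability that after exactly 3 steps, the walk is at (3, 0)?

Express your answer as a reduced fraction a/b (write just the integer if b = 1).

Let h be the number of horizontal steps (so 3-h are vertical). To end at (3,0) need (h+3)/2 right-steps and ((3-h)+0)/2 up-steps.
Sum over h with 3 ≤ h ≤ 3, h ≡ 1 (mod 2), 3-h ≡ 0 (mod 2):
h=3: C(3,3)·C(3,3)·C(0,0) = 1·1·1 = 1
Total favorable: 1
Total paths: 4^3 = 64
P = 1/64 = 1/64

Answer: 1/64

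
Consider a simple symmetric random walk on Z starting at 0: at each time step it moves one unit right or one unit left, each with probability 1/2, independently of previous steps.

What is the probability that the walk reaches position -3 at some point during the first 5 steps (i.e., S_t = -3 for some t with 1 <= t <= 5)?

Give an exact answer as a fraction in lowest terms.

Count via complement. Let g(t,s) = #length-t paths at position s with S_1..S_t all ≠ -3.
g(t,s) = g(t-1,s-1) + g(t-1,s+1) for s ≠ -3; g(t,-3) = 0.
t=0: g(0,0)=1
t=1: g(1,-1)=1 g(1,1)=1
t=2: g(2,-2)=1 g(2,0)=2 g(2,2)=1
t=3: g(3,-1)=3 g(3,1)=3 g(3,3)=1
t=4: g(4,-2)=3 g(4,0)=6 g(4,2)=4 g(4,4)=1
t=5: g(5,-1)=9 g(5,1)=10 g(5,3)=5 g(5,5)=1
Paths never hitting -3: Σ_s g(5,s) = 25
Paths hitting -3: 2^5 - 25 = 7
P = 7/32 = 7/32

Answer: 7/32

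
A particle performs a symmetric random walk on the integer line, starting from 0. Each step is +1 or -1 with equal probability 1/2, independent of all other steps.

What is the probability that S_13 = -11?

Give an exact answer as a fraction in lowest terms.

To reach position -11 after 13 steps: need 1 step of +1 and 12 of -1.
Favorable paths: C(13,1) = 13
Total paths: 2^13 = 8192
P = 13/8192 = 13/8192

Answer: 13/8192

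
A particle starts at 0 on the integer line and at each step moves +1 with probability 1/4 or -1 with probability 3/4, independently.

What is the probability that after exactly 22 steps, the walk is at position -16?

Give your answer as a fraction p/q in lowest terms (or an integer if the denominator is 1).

Answer: 447470664795/4398046511104

Derivation:
To reach position -16 after 22 steps: need 3 steps of +1 and 19 steps of -1.
Number of such sequences: C(22,3) = 1540
Each has probability (1/4)^3 · (3/4)^19 = 1162261467/17592186044416
P = 1540 · 1162261467/17592186044416 = 447470664795/4398046511104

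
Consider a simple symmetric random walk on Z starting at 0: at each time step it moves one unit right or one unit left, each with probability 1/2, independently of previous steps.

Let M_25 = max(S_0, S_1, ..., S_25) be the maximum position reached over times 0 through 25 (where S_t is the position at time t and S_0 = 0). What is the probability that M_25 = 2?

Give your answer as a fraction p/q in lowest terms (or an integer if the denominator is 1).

Let M_25 = max(S_0,...,S_25). Use the reflection principle: for j ≥ 1, #{paths with M_25 ≥ j} = #{S_25 ≥ j} + #{S_25 ≥ j+1}.
By reflection, #{M_25 ≥ 2} = #{S_25 ≥ 2} + #{S_25 ≥ 3} = 11576916 + 11576916 = 23153832.
#{M_25 ≥ 3} = #{S_25 ≥ 3} + #{S_25 ≥ 4} = 11576916 + 7119516 = 18696432.
#{M_25 = 2} = 23153832 - 18696432 = 4457400.
P(M_25 = 2) = 4457400/33554432 = 557175/4194304

Answer: 557175/4194304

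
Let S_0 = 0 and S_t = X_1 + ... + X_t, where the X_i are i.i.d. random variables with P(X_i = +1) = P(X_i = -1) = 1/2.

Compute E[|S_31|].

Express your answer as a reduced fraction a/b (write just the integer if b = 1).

Answer: 300540195/67108864

Derivation:
S_31 takes values m ≡ 1 (mod 2) with |m| ≤ 31; P(S_31=m) = C(31,(31+m)/2)/2^31.
Total paths: 2^31 = 2147483648
Distribution: P(S=-31)=1/2147483648, P(S=-29)=31/2147483648, P(S=-27)=465/2147483648, P(S=-25)=4495/2147483648, P(S=-23)=31465/2147483648, P(S=-21)=169911/2147483648, P(S=-19)=736281/2147483648, P(S=-17)=2629575/2147483648, P(S=-15)=7888725/2147483648, P(S=-13)=20160075/2147483648, P(S=-11)=44352165/2147483648, P(S=-9)=84672315/2147483648, P(S=-7)=141120525/2147483648, P(S=-5)=206253075/2147483648, P(S=-3)=265182525/2147483648, P(S=-1)=300540195/2147483648, P(S=1)=300540195/2147483648, P(S=3)=265182525/2147483648, P(S=5)=206253075/2147483648, P(S=7)=141120525/2147483648, P(S=9)=84672315/2147483648, P(S=11)=44352165/2147483648, P(S=13)=20160075/2147483648, P(S=15)=7888725/2147483648, P(S=17)=2629575/2147483648, P(S=19)=736281/2147483648, P(S=21)=169911/2147483648, P(S=23)=31465/2147483648, P(S=25)=4495/2147483648, P(S=27)=465/2147483648, P(S=29)=31/2147483648, P(S=31)=1/2147483648
E[|S_31|] = Σ_m |m|·P(S_31=m) = 9617286240/2147483648 = 300540195/67108864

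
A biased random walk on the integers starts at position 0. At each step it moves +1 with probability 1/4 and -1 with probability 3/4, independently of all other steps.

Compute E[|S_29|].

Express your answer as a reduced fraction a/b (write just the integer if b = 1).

Answer: 130659988496489167/9007199254740992

Derivation:
S_29 takes values m ≡ 1 (mod 2) with |m| ≤ 29; P(S_29=m) = C(29,(29+m)/2) · (1/4)^((29+m)/2) · (3/4)^((29-m)/2).
Distribution: P(S=-29)=68630377364883/288230376151711744, P(S=-27)=663426981193869/288230376151711744, P(S=-25)=1547996289452361/144115188075855872, P(S=-23)=4643988868357083/144115188075855872, P(S=-21)=20123951762880693/288230376151711744, P(S=-19)=33539919604801155/288230376151711744, P(S=-17)=11179973201600385/72057594037927936, P(S=-15)=12244732554133755/72057594037927936, P(S=-13)=44897352698490435/288230376151711744, P(S=-11)=34920163209937005/288230376151711744, P(S=-9)=11640054403312335/144115188075855872, P(S=-7)=6701849504937405/144115188075855872, P(S=-5)=6701849504937405/288230376151711744, P(S=-3)=2921319014972715/288230376151711744, P(S=-1)=139110429284415/36028797018963968, P(S=1)=46370143094805/36028797018963968, P(S=3)=108197000554545/288230376151711744, P(S=5)=27579627592335/288230376151711744, P(S=7)=3064403065815/144115188075855872, P(S=9)=591376030245/144115188075855872, P(S=11)=197125343415/288230376151711744, P(S=13)=28160763345/288230376151711744, P(S=15)=853356465/72057594037927936, P(S=17)=86572395/72057594037927936, P(S=19)=28857465/288230376151711744, P(S=21)=1923831/288230376151711744, P(S=23)=49329/144115188075855872, P(S=25)=1827/144115188075855872, P(S=27)=87/288230376151711744, P(S=29)=1/288230376151711744
E[|S_29|] = Σ_m |m|·P(S_29=m) = 130659988496489167/9007199254740992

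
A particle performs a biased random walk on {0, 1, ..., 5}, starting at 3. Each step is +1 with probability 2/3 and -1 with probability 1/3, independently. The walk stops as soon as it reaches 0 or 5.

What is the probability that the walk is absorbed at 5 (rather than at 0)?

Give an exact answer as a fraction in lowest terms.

Answer: 28/31

Derivation:
Biased walk: p = 2/3, q = 1/3, r = q/p = 1/2
Gambler's ruin: P(hit 5 before 0 | start at 3) = (1 - r^a)/(1 - r^N)
r^3 = 1/8; r^5 = 1/32
P = (1 - 1/8) / (1 - 1/32) = 7/8 / 31/32 = 28/31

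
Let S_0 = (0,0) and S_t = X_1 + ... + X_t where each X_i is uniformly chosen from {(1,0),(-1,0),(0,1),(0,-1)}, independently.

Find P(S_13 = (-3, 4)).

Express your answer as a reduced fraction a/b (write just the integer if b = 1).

Let h be the number of horizontal steps (so 13-h are vertical). To end at (-3,4) need (h-3)/2 right-steps and ((13-h)+4)/2 up-steps.
Sum over h with 3 ≤ h ≤ 9, h ≡ 1 (mod 2), 13-h ≡ 0 (mod 2):
h=3: C(13,3)·C(3,0)·C(10,7) = 286·1·120 = 34320
h=5: C(13,5)·C(5,1)·C(8,6) = 1287·5·28 = 180180
h=7: C(13,7)·C(7,2)·C(6,5) = 1716·21·6 = 216216
h=9: C(13,9)·C(9,3)·C(4,4) = 715·84·1 = 60060
Total favorable: 490776
Total paths: 4^13 = 67108864
P = 490776/67108864 = 61347/8388608

Answer: 61347/8388608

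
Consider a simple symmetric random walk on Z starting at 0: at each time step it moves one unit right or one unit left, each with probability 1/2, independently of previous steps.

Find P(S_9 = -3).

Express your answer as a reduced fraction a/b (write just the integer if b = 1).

To reach position -3 after 9 steps: need 3 steps of +1 and 6 of -1.
Favorable paths: C(9,3) = 84
Total paths: 2^9 = 512
P = 84/512 = 21/128

Answer: 21/128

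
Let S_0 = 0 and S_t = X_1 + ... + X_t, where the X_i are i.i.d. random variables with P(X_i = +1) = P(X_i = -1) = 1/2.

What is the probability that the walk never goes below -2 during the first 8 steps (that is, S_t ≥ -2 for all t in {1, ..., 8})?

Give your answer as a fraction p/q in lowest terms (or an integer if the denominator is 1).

Let f(t,s) = #length-t paths at position s with S_1..S_t all ≥ -2.
f(t,s) = f(t-1,s-1) + f(t-1,s+1) for s ≥ -2; f(t,s) = 0 for s < -2.
t=0: f(0,0)=1
t=1: f(1,-1)=1 f(1,1)=1
t=2: f(2,-2)=1 f(2,0)=2 f(2,2)=1
t=3: f(3,-1)=3 f(3,1)=3 f(3,3)=1
t=4: f(4,-2)=3 f(4,0)=6 f(4,2)=4 f(4,4)=1
t=5: f(5,-1)=9 f(5,1)=10 f(5,3)=5 f(5,5)=1
t=6: f(6,-2)=9 f(6,0)=19 f(6,2)=15 f(6,4)=6 f(6,6)=1
t=7: f(7,-1)=28 f(7,1)=34 f(7,3)=21 f(7,5)=7 f(7,7)=1
t=8: f(8,-2)=28 f(8,0)=62 f(8,2)=55 f(8,4)=28 f(8,6)=8 f(8,8)=1
Σ_s f(8,s) = 182
P = 182/256 = 91/128

Answer: 91/128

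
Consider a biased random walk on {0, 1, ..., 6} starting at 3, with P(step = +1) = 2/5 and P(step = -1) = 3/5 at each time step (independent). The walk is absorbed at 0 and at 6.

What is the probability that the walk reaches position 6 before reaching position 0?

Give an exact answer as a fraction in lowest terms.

Answer: 8/35

Derivation:
Biased walk: p = 2/5, q = 3/5, r = q/p = 3/2
Gambler's ruin: P(hit 6 before 0 | start at 3) = (1 - r^a)/(1 - r^N)
r^3 = 27/8; r^6 = 729/64
P = (1 - 27/8) / (1 - 729/64) = -19/8 / -665/64 = 8/35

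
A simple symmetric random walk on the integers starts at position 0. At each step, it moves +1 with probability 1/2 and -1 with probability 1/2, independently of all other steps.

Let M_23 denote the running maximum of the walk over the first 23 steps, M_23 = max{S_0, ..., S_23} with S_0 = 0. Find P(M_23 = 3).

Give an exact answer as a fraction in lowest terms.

Let M_23 = max(S_0,...,S_23). Use the reflection principle: for j ≥ 1, #{paths with M_23 ≥ j} = #{S_23 ≥ j} + #{S_23 ≥ j+1}.
By reflection, #{M_23 ≥ 3} = #{S_23 ≥ 3} + #{S_23 ≥ 4} = 2842226 + 1698160 = 4540386.
#{M_23 ≥ 4} = #{S_23 ≥ 4} + #{S_23 ≥ 5} = 1698160 + 1698160 = 3396320.
#{M_23 = 3} = 4540386 - 3396320 = 1144066.
P(M_23 = 3) = 1144066/8388608 = 572033/4194304

Answer: 572033/4194304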